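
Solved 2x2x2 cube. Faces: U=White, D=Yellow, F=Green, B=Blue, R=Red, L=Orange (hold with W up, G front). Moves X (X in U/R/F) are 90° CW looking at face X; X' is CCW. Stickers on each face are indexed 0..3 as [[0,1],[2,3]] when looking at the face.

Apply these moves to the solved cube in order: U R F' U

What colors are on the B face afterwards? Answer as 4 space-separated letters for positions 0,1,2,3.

After move 1 (U): U=WWWW F=RRGG R=BBRR B=OOBB L=GGOO
After move 2 (R): R=RBRB U=WRWG F=RYGY D=YBYO B=WOWB
After move 3 (F'): F=YYRG U=WRRR R=BBYB D=GOYO L=GGOW
After move 4 (U): U=RWRR F=BBRG R=WOYB B=GGWB L=YYOW
Query: B face = GGWB

Answer: G G W B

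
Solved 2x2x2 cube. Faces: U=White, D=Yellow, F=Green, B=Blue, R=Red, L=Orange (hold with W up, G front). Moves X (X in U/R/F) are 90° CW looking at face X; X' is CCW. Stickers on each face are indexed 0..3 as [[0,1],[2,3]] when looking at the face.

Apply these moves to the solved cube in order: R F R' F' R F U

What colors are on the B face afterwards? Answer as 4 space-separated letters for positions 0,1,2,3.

After move 1 (R): R=RRRR U=WGWG F=GYGY D=YBYB B=WBWB
After move 2 (F): F=GGYY U=WGOO R=WRGR D=RRYB L=OYOB
After move 3 (R'): R=RRWG U=WWOW F=GGYO D=RGYY B=BBRB
After move 4 (F'): F=GOGY U=WWRW R=GRRG D=YBYY L=OWOO
After move 5 (R): R=RGGR U=WORY F=GBGY D=YRYB B=WBWB
After move 6 (F): F=GGYB U=WOOW R=RGYR D=GRYB L=OYOR
After move 7 (U): U=OWWO F=RGYB R=WBYR B=OYWB L=GGOR
Query: B face = OYWB

Answer: O Y W B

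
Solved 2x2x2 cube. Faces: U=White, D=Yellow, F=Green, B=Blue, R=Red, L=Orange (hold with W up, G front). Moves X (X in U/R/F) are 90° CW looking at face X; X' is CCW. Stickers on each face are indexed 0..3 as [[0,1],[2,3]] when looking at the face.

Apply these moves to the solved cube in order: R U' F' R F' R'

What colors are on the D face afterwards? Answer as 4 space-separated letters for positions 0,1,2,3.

After move 1 (R): R=RRRR U=WGWG F=GYGY D=YBYB B=WBWB
After move 2 (U'): U=GGWW F=OOGY R=GYRR B=RRWB L=WBOO
After move 3 (F'): F=OYOG U=GGGR R=BYYR D=BOYB L=WWOW
After move 4 (R): R=YBRY U=GYGG F=OOOB D=BWYR B=RRGB
After move 5 (F'): F=OBOO U=GYYR R=WBBY D=WWYR L=WGOG
After move 6 (R'): R=BYWB U=GGYR F=OYOR D=WBYO B=RRWB
Query: D face = WBYO

Answer: W B Y O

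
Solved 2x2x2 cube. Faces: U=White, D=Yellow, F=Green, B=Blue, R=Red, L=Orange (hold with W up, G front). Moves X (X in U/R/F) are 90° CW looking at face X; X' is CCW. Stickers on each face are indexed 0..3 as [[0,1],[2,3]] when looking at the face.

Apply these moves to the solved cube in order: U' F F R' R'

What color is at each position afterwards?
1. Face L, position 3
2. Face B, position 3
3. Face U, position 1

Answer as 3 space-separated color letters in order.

After move 1 (U'): U=WWWW F=OOGG R=GGRR B=RRBB L=BBOO
After move 2 (F): F=GOGO U=WWOB R=WGWR D=RGYY L=BYOY
After move 3 (F): F=GGOO U=WWYY R=OGBR D=WWYY L=BROG
After move 4 (R'): R=GROB U=WBYR F=GWOY D=WGYO B=YRWB
After move 5 (R'): R=RBGO U=WWYY F=GBOR D=WWYY B=ORGB
Query 1: L[3] = G
Query 2: B[3] = B
Query 3: U[1] = W

Answer: G B W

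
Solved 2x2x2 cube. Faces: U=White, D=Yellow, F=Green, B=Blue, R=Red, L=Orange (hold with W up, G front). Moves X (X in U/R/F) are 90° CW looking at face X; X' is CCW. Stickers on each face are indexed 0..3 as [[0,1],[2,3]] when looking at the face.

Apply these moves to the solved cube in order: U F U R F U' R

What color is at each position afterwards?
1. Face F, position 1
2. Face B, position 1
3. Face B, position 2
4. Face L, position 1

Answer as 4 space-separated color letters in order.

Answer: W O R Y

Derivation:
After move 1 (U): U=WWWW F=RRGG R=BBRR B=OOBB L=GGOO
After move 2 (F): F=GRGR U=WWOG R=WBWR D=RBYY L=GYOY
After move 3 (U): U=OWGW F=WBGR R=OOWR B=GYBB L=GROY
After move 4 (R): R=WORO U=OBGR F=WBGY D=RBYG B=WYWB
After move 5 (F): F=GWYB U=OBYR R=GORO D=RWYG L=GROB
After move 6 (U'): U=BROY F=GRYB R=GWRO B=GOWB L=WYOB
After move 7 (R): R=RGOW U=BROB F=GWYG D=RWYG B=YORB
Query 1: F[1] = W
Query 2: B[1] = O
Query 3: B[2] = R
Query 4: L[1] = Y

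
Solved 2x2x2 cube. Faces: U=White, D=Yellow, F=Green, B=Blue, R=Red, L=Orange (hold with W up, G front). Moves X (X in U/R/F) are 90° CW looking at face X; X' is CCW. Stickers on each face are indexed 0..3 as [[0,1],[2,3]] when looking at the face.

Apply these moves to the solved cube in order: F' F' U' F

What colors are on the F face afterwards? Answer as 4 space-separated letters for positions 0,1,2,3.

Answer: G O G R

Derivation:
After move 1 (F'): F=GGGG U=WWRR R=YRYR D=OOYY L=OWOW
After move 2 (F'): F=GGGG U=WWYY R=OROR D=WWYY L=OROR
After move 3 (U'): U=WYWY F=ORGG R=GGOR B=ORBB L=BBOR
After move 4 (F): F=GOGR U=WYRB R=WGYR D=OGYY L=BWOW
Query: F face = GOGR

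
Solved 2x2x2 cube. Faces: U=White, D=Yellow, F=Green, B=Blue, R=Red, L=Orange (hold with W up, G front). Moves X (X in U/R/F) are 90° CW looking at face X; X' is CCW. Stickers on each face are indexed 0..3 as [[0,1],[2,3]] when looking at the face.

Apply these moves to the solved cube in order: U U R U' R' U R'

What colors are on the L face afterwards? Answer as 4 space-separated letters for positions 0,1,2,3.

Answer: R G O O

Derivation:
After move 1 (U): U=WWWW F=RRGG R=BBRR B=OOBB L=GGOO
After move 2 (U): U=WWWW F=BBGG R=OORR B=GGBB L=RROO
After move 3 (R): R=RORO U=WBWG F=BYGY D=YBYG B=WGWB
After move 4 (U'): U=BGWW F=RRGY R=BYRO B=ROWB L=WGOO
After move 5 (R'): R=YOBR U=BWWR F=RGGW D=YRYY B=GOBB
After move 6 (U): U=WBRW F=YOGW R=GOBR B=WGBB L=RGOO
After move 7 (R'): R=ORGB U=WBRW F=YBGW D=YOYW B=YGRB
Query: L face = RGOO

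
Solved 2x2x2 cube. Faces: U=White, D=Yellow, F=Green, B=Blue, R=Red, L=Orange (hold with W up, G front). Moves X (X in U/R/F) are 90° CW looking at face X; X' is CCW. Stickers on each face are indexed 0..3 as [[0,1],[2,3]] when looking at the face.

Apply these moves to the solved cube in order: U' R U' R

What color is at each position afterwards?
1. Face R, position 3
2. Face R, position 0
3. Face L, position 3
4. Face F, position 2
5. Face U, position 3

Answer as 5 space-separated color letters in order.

Answer: Y R O G Y

Derivation:
After move 1 (U'): U=WWWW F=OOGG R=GGRR B=RRBB L=BBOO
After move 2 (R): R=RGRG U=WOWG F=OYGY D=YBYR B=WRWB
After move 3 (U'): U=OGWW F=BBGY R=OYRG B=RGWB L=WROO
After move 4 (R): R=ROGY U=OBWY F=BBGR D=YWYR B=WGGB
Query 1: R[3] = Y
Query 2: R[0] = R
Query 3: L[3] = O
Query 4: F[2] = G
Query 5: U[3] = Y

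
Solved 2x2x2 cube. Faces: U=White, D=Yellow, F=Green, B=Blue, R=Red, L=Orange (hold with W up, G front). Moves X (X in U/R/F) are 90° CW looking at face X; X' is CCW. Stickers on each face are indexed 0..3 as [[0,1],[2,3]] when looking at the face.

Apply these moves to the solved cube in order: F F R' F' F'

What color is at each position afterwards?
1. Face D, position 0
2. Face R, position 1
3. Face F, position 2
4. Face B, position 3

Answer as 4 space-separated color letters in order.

Answer: B R W B

Derivation:
After move 1 (F): F=GGGG U=WWOO R=WRWR D=RRYY L=OYOY
After move 2 (F): F=GGGG U=WWYY R=OROR D=WWYY L=OROR
After move 3 (R'): R=RROO U=WBYB F=GWGY D=WGYG B=YBWB
After move 4 (F'): F=WYGG U=WBRO R=GRWO D=RRYG L=OBOY
After move 5 (F'): F=YGWG U=WBGW R=RRRO D=BYYG L=OOOR
Query 1: D[0] = B
Query 2: R[1] = R
Query 3: F[2] = W
Query 4: B[3] = B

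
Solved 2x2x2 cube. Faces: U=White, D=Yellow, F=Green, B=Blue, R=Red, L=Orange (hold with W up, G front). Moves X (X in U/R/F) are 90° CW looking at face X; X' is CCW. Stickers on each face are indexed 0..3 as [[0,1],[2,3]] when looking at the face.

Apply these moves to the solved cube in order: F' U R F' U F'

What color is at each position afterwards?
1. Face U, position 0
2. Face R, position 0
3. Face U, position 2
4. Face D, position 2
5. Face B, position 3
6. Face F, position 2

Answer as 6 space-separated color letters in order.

After move 1 (F'): F=GGGG U=WWRR R=YRYR D=OOYY L=OWOW
After move 2 (U): U=RWRW F=YRGG R=BBYR B=OWBB L=GGOW
After move 3 (R): R=YBRB U=RRRG F=YOGY D=OBYO B=WWWB
After move 4 (F'): F=OYYG U=RRYR R=BBOB D=GWYO L=GGOR
After move 5 (U): U=YRRR F=BBYG R=WWOB B=GGWB L=OYOR
After move 6 (F'): F=BGBY U=YRWO R=WWGB D=YRYO L=OROR
Query 1: U[0] = Y
Query 2: R[0] = W
Query 3: U[2] = W
Query 4: D[2] = Y
Query 5: B[3] = B
Query 6: F[2] = B

Answer: Y W W Y B B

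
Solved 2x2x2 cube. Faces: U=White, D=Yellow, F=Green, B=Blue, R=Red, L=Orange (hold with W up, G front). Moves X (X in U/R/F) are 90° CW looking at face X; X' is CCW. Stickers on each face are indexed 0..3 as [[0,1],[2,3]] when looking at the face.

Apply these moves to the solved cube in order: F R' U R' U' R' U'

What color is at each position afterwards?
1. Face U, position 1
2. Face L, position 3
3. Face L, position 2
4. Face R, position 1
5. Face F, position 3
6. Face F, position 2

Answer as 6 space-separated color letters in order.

Answer: B Y O O B G

Derivation:
After move 1 (F): F=GGGG U=WWOO R=WRWR D=RRYY L=OYOY
After move 2 (R'): R=RRWW U=WBOB F=GWGO D=RGYG B=YBRB
After move 3 (U): U=OWBB F=RRGO R=YBWW B=OYRB L=GWOY
After move 4 (R'): R=BWYW U=ORBO F=RWGB D=RRYO B=GYGB
After move 5 (U'): U=ROOB F=GWGB R=RWYW B=BWGB L=GYOY
After move 6 (R'): R=WWRY U=RGOB F=GOGB D=RWYB B=OWRB
After move 7 (U'): U=GBRO F=GYGB R=GORY B=WWRB L=OWOY
Query 1: U[1] = B
Query 2: L[3] = Y
Query 3: L[2] = O
Query 4: R[1] = O
Query 5: F[3] = B
Query 6: F[2] = G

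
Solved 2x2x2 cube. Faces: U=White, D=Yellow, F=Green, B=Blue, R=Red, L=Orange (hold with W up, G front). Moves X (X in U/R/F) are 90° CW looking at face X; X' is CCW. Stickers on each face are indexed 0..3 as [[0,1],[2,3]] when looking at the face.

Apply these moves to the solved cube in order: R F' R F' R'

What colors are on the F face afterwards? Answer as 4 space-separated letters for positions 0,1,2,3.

After move 1 (R): R=RRRR U=WGWG F=GYGY D=YBYB B=WBWB
After move 2 (F'): F=YYGG U=WGRR R=BRYR D=OOYB L=OGOW
After move 3 (R): R=YBRR U=WYRG F=YOGB D=OWYW B=RBGB
After move 4 (F'): F=OBYG U=WYYR R=WBOR D=GWYW L=OGOR
After move 5 (R'): R=BRWO U=WGYR F=OYYR D=GBYG B=WBWB
Query: F face = OYYR

Answer: O Y Y R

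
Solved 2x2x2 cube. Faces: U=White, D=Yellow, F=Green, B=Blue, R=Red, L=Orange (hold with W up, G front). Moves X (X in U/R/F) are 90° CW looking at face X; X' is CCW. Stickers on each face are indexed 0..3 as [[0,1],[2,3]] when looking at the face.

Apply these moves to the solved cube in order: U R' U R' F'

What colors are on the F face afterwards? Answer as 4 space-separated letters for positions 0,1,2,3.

After move 1 (U): U=WWWW F=RRGG R=BBRR B=OOBB L=GGOO
After move 2 (R'): R=BRBR U=WBWO F=RWGW D=YRYG B=YOYB
After move 3 (U): U=WWOB F=BRGW R=YOBR B=GGYB L=RWOO
After move 4 (R'): R=ORYB U=WYOG F=BWGB D=YRYW B=GGRB
After move 5 (F'): F=WBBG U=WYOY R=RRYB D=WOYW L=RGOO
Query: F face = WBBG

Answer: W B B G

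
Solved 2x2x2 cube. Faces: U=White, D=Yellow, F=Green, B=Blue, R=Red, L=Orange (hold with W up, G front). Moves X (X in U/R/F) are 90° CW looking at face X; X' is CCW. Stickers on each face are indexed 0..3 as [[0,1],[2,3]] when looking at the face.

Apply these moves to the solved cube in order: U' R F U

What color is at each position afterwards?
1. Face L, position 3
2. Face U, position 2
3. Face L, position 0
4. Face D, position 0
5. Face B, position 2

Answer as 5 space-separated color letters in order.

Answer: B B G R W

Derivation:
After move 1 (U'): U=WWWW F=OOGG R=GGRR B=RRBB L=BBOO
After move 2 (R): R=RGRG U=WOWG F=OYGY D=YBYR B=WRWB
After move 3 (F): F=GOYY U=WOOB R=WGGG D=RRYR L=BYOB
After move 4 (U): U=OWBO F=WGYY R=WRGG B=BYWB L=GOOB
Query 1: L[3] = B
Query 2: U[2] = B
Query 3: L[0] = G
Query 4: D[0] = R
Query 5: B[2] = W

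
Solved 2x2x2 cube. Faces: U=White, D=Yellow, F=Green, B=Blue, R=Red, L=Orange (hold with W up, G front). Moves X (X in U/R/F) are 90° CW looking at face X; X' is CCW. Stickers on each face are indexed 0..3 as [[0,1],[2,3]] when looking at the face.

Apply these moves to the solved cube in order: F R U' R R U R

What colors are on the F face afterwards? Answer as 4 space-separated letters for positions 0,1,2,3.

Answer: R G G O

Derivation:
After move 1 (F): F=GGGG U=WWOO R=WRWR D=RRYY L=OYOY
After move 2 (R): R=WWRR U=WGOG F=GRGY D=RBYB B=OBWB
After move 3 (U'): U=GGWO F=OYGY R=GRRR B=WWWB L=OBOY
After move 4 (R): R=RGRR U=GYWY F=OBGB D=RWYW B=OWGB
After move 5 (R): R=RRRG U=GBWB F=OWGW D=RGYO B=YWYB
After move 6 (U): U=WGBB F=RRGW R=YWRG B=OBYB L=OWOY
After move 7 (R): R=RYGW U=WRBW F=RGGO D=RYYO B=BBGB
Query: F face = RGGO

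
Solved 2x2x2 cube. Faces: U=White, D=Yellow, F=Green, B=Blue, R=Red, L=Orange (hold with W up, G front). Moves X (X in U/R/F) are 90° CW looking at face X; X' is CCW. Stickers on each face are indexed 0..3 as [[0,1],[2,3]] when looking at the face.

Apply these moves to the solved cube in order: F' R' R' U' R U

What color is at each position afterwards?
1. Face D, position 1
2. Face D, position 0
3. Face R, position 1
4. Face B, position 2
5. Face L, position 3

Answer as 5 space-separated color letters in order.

Answer: G O Y Y W

Derivation:
After move 1 (F'): F=GGGG U=WWRR R=YRYR D=OOYY L=OWOW
After move 2 (R'): R=RRYY U=WBRB F=GWGR D=OGYG B=YBOB
After move 3 (R'): R=RYRY U=WORY F=GBGB D=OWYR B=GBGB
After move 4 (U'): U=OYWR F=OWGB R=GBRY B=RYGB L=GBOW
After move 5 (R): R=RGYB U=OWWB F=OWGR D=OGYR B=RYYB
After move 6 (U): U=WOBW F=RGGR R=RYYB B=GBYB L=OWOW
Query 1: D[1] = G
Query 2: D[0] = O
Query 3: R[1] = Y
Query 4: B[2] = Y
Query 5: L[3] = W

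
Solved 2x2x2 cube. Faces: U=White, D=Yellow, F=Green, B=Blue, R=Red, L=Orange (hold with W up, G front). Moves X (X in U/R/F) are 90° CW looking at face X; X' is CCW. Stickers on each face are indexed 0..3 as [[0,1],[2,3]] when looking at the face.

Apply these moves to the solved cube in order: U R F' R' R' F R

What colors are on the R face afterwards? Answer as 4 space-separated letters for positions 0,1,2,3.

Answer: O R B Y

Derivation:
After move 1 (U): U=WWWW F=RRGG R=BBRR B=OOBB L=GGOO
After move 2 (R): R=RBRB U=WRWG F=RYGY D=YBYO B=WOWB
After move 3 (F'): F=YYRG U=WRRR R=BBYB D=GOYO L=GGOW
After move 4 (R'): R=BBBY U=WWRW F=YRRR D=GYYG B=OOOB
After move 5 (R'): R=BYBB U=WORO F=YWRW D=GRYR B=GOYB
After move 6 (F): F=RYWW U=WOWG R=RYOB D=BBYR L=GGOR
After move 7 (R): R=ORBY U=WYWW F=RBWR D=BYYG B=GOOB
Query: R face = ORBY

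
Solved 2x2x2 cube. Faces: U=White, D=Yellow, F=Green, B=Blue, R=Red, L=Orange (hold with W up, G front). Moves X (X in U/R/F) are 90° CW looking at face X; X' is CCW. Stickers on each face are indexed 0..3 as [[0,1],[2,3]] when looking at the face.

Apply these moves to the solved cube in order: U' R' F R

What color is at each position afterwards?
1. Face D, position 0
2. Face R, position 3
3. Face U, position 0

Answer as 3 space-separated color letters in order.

Answer: G R W

Derivation:
After move 1 (U'): U=WWWW F=OOGG R=GGRR B=RRBB L=BBOO
After move 2 (R'): R=GRGR U=WBWR F=OWGW D=YOYG B=YRYB
After move 3 (F): F=GOWW U=WBOB R=WRRR D=GGYG L=BYOO
After move 4 (R): R=RWRR U=WOOW F=GGWG D=GYYY B=BRBB
Query 1: D[0] = G
Query 2: R[3] = R
Query 3: U[0] = W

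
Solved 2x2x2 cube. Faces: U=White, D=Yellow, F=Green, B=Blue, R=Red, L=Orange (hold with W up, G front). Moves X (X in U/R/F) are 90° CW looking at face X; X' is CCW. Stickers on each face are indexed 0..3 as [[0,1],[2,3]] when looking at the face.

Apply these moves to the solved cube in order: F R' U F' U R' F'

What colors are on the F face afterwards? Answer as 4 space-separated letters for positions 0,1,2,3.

After move 1 (F): F=GGGG U=WWOO R=WRWR D=RRYY L=OYOY
After move 2 (R'): R=RRWW U=WBOB F=GWGO D=RGYG B=YBRB
After move 3 (U): U=OWBB F=RRGO R=YBWW B=OYRB L=GWOY
After move 4 (F'): F=RORG U=OWYW R=GBRW D=WYYG L=GBOB
After move 5 (U): U=YOWW F=GBRG R=OYRW B=GBRB L=ROOB
After move 6 (R'): R=YWOR U=YRWG F=GORW D=WBYG B=GBYB
After move 7 (F'): F=OWGR U=YRYO R=BWWR D=OBYG L=RGOW
Query: F face = OWGR

Answer: O W G R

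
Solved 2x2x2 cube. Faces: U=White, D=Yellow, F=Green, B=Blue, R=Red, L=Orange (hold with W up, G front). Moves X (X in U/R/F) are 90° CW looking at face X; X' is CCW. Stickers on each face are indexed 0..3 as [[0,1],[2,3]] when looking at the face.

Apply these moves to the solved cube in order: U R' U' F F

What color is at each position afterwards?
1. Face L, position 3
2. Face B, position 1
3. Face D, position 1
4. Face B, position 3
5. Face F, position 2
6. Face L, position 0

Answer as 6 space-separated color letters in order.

Answer: R R W B G Y

Derivation:
After move 1 (U): U=WWWW F=RRGG R=BBRR B=OOBB L=GGOO
After move 2 (R'): R=BRBR U=WBWO F=RWGW D=YRYG B=YOYB
After move 3 (U'): U=BOWW F=GGGW R=RWBR B=BRYB L=YOOO
After move 4 (F): F=GGWG U=BOOO R=WWWR D=BRYG L=YYOR
After move 5 (F): F=WGGG U=BORY R=OWOR D=WWYG L=YBOR
Query 1: L[3] = R
Query 2: B[1] = R
Query 3: D[1] = W
Query 4: B[3] = B
Query 5: F[2] = G
Query 6: L[0] = Y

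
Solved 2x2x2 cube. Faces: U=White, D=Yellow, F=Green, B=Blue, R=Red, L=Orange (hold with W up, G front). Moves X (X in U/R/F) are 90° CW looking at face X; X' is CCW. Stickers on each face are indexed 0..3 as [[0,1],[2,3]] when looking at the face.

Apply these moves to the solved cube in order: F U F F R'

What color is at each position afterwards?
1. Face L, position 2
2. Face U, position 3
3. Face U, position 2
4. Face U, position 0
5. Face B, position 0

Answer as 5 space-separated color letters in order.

After move 1 (F): F=GGGG U=WWOO R=WRWR D=RRYY L=OYOY
After move 2 (U): U=OWOW F=WRGG R=BBWR B=OYBB L=GGOY
After move 3 (F): F=GWGR U=OWYG R=OBWR D=WBYY L=GROR
After move 4 (F): F=GGRW U=OWRR R=YBGR D=WOYY L=GWOB
After move 5 (R'): R=BRYG U=OBRO F=GWRR D=WGYW B=YYOB
Query 1: L[2] = O
Query 2: U[3] = O
Query 3: U[2] = R
Query 4: U[0] = O
Query 5: B[0] = Y

Answer: O O R O Y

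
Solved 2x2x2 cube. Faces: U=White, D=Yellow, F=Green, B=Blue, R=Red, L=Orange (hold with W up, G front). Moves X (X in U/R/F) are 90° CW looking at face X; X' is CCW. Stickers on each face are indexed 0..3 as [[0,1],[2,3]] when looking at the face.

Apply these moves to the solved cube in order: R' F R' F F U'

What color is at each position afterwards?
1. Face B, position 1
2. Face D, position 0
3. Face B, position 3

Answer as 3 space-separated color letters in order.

After move 1 (R'): R=RRRR U=WBWB F=GWGW D=YGYG B=YBYB
After move 2 (F): F=GGWW U=WBOO R=WRBR D=RRYG L=OYOG
After move 3 (R'): R=RRWB U=WYOY F=GBWO D=RGYW B=GBRB
After move 4 (F): F=WGOB U=WYGY R=ORYB D=WRYW L=OROG
After move 5 (F): F=OWBG U=WYGR R=GRYB D=YOYW L=OWOR
After move 6 (U'): U=YRWG F=OWBG R=OWYB B=GRRB L=GBOR
Query 1: B[1] = R
Query 2: D[0] = Y
Query 3: B[3] = B

Answer: R Y B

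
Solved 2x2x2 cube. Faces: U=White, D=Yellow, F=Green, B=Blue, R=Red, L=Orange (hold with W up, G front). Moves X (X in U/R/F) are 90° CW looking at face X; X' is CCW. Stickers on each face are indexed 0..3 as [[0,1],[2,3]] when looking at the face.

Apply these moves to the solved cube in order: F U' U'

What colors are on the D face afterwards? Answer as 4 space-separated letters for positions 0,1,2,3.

After move 1 (F): F=GGGG U=WWOO R=WRWR D=RRYY L=OYOY
After move 2 (U'): U=WOWO F=OYGG R=GGWR B=WRBB L=BBOY
After move 3 (U'): U=OOWW F=BBGG R=OYWR B=GGBB L=WROY
Query: D face = RRYY

Answer: R R Y Y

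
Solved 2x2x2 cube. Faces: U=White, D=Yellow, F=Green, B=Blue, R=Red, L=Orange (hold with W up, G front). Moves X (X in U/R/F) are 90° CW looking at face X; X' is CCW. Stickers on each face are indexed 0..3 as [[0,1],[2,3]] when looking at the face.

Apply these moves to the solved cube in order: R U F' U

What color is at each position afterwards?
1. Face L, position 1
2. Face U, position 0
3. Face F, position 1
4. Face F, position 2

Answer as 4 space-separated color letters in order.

Answer: Y W B R

Derivation:
After move 1 (R): R=RRRR U=WGWG F=GYGY D=YBYB B=WBWB
After move 2 (U): U=WWGG F=RRGY R=WBRR B=OOWB L=GYOO
After move 3 (F'): F=RYRG U=WWWR R=BBYR D=YOYB L=GGOG
After move 4 (U): U=WWRW F=BBRG R=OOYR B=GGWB L=RYOG
Query 1: L[1] = Y
Query 2: U[0] = W
Query 3: F[1] = B
Query 4: F[2] = R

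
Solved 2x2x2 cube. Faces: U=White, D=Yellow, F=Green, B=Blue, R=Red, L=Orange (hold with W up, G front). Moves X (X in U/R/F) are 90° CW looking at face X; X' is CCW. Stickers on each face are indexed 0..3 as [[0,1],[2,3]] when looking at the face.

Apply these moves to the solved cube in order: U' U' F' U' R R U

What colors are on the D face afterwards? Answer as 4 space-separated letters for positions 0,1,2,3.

Answer: R R Y O

Derivation:
After move 1 (U'): U=WWWW F=OOGG R=GGRR B=RRBB L=BBOO
After move 2 (U'): U=WWWW F=BBGG R=OORR B=GGBB L=RROO
After move 3 (F'): F=BGBG U=WWOR R=YOYR D=ROYY L=RWOW
After move 4 (U'): U=WRWO F=RWBG R=BGYR B=YOBB L=GGOW
After move 5 (R): R=YBRG U=WWWG F=ROBY D=RBYY B=OORB
After move 6 (R): R=RYGB U=WOWY F=RBBY D=RRYO B=GOWB
After move 7 (U): U=WWYO F=RYBY R=GOGB B=GGWB L=RBOW
Query: D face = RRYO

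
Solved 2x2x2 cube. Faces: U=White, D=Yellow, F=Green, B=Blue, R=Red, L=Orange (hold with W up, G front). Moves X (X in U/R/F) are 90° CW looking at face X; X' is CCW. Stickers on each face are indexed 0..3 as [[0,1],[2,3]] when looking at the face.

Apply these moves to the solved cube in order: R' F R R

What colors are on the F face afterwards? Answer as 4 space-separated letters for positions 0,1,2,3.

After move 1 (R'): R=RRRR U=WBWB F=GWGW D=YGYG B=YBYB
After move 2 (F): F=GGWW U=WBOO R=WRBR D=RRYG L=OYOG
After move 3 (R): R=BWRR U=WGOW F=GRWG D=RYYY B=OBBB
After move 4 (R): R=RBRW U=WROG F=GYWY D=RBYO B=WBGB
Query: F face = GYWY

Answer: G Y W Y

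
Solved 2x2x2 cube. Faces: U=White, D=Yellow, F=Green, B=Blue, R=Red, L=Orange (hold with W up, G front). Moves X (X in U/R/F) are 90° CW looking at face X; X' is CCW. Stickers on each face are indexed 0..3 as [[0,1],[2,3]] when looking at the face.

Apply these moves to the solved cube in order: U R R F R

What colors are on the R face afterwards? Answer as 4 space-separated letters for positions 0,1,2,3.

After move 1 (U): U=WWWW F=RRGG R=BBRR B=OOBB L=GGOO
After move 2 (R): R=RBRB U=WRWG F=RYGY D=YBYO B=WOWB
After move 3 (R): R=RRBB U=WYWY F=RBGO D=YWYW B=GORB
After move 4 (F): F=GROB U=WYOG R=WRYB D=BRYW L=GYOW
After move 5 (R): R=YWBR U=WROB F=GROW D=BRYG B=GOYB
Query: R face = YWBR

Answer: Y W B R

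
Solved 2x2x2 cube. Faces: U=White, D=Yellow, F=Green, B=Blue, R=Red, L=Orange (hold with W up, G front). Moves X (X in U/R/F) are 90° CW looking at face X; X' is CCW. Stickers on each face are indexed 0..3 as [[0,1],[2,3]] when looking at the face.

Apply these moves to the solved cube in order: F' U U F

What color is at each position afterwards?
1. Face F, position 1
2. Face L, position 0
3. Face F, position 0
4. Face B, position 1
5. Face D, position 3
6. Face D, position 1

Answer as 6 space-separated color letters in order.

After move 1 (F'): F=GGGG U=WWRR R=YRYR D=OOYY L=OWOW
After move 2 (U): U=RWRW F=YRGG R=BBYR B=OWBB L=GGOW
After move 3 (U): U=RRWW F=BBGG R=OWYR B=GGBB L=YROW
After move 4 (F): F=GBGB U=RRWR R=WWWR D=YOYY L=YOOO
Query 1: F[1] = B
Query 2: L[0] = Y
Query 3: F[0] = G
Query 4: B[1] = G
Query 5: D[3] = Y
Query 6: D[1] = O

Answer: B Y G G Y O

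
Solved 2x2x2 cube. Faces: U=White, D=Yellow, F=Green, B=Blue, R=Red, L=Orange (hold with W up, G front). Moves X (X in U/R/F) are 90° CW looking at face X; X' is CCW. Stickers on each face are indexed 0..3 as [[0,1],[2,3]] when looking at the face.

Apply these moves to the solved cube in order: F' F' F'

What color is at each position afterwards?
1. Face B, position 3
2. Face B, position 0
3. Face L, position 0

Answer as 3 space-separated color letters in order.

Answer: B B O

Derivation:
After move 1 (F'): F=GGGG U=WWRR R=YRYR D=OOYY L=OWOW
After move 2 (F'): F=GGGG U=WWYY R=OROR D=WWYY L=OROR
After move 3 (F'): F=GGGG U=WWOO R=WRWR D=RRYY L=OYOY
Query 1: B[3] = B
Query 2: B[0] = B
Query 3: L[0] = O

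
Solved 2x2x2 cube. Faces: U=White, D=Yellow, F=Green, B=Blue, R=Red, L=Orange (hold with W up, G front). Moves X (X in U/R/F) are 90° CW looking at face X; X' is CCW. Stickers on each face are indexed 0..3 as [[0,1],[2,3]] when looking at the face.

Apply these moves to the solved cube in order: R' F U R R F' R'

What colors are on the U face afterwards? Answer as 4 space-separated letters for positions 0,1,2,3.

Answer: O R R W

Derivation:
After move 1 (R'): R=RRRR U=WBWB F=GWGW D=YGYG B=YBYB
After move 2 (F): F=GGWW U=WBOO R=WRBR D=RRYG L=OYOG
After move 3 (U): U=OWOB F=WRWW R=YBBR B=OYYB L=GGOG
After move 4 (R): R=BYRB U=OROW F=WRWG D=RYYO B=BYWB
After move 5 (R): R=RBBY U=OROG F=WYWO D=RWYB B=WYRB
After move 6 (F'): F=YOWW U=ORRB R=WBRY D=GGYB L=GGOO
After move 7 (R'): R=BYWR U=ORRW F=YRWB D=GOYW B=BYGB
Query: U face = ORRW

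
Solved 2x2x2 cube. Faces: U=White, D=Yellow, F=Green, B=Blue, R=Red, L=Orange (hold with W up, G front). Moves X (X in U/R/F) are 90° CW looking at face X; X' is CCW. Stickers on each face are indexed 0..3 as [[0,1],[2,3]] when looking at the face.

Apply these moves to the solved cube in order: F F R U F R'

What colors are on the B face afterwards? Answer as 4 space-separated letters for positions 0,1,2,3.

After move 1 (F): F=GGGG U=WWOO R=WRWR D=RRYY L=OYOY
After move 2 (F): F=GGGG U=WWYY R=OROR D=WWYY L=OROR
After move 3 (R): R=OORR U=WGYG F=GWGY D=WBYB B=YBWB
After move 4 (U): U=YWGG F=OOGY R=YBRR B=ORWB L=GWOR
After move 5 (F): F=GOYO U=YWRW R=GBGR D=RYYB L=GWOB
After move 6 (R'): R=BRGG U=YWRO F=GWYW D=ROYO B=BRYB
Query: B face = BRYB

Answer: B R Y B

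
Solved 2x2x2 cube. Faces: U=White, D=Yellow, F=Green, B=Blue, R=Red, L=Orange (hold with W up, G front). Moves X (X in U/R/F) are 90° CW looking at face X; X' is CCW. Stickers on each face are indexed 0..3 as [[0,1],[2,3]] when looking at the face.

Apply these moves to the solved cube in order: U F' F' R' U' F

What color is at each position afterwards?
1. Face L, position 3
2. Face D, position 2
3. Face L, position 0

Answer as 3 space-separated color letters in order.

After move 1 (U): U=WWWW F=RRGG R=BBRR B=OOBB L=GGOO
After move 2 (F'): F=RGRG U=WWBR R=YBYR D=GOYY L=GWOW
After move 3 (F'): F=GGRR U=WWYY R=OBGR D=WWYY L=GROB
After move 4 (R'): R=BROG U=WBYO F=GWRY D=WGYR B=YOWB
After move 5 (U'): U=BOWY F=GRRY R=GWOG B=BRWB L=YOOB
After move 6 (F): F=RGYR U=BOBO R=WWYG D=OGYR L=YWOG
Query 1: L[3] = G
Query 2: D[2] = Y
Query 3: L[0] = Y

Answer: G Y Y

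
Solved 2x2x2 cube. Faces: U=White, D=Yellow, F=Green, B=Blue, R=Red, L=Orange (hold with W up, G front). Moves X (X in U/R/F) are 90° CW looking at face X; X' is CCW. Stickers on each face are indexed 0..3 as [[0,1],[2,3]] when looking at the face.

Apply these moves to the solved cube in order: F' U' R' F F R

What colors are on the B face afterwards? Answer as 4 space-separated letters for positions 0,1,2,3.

After move 1 (F'): F=GGGG U=WWRR R=YRYR D=OOYY L=OWOW
After move 2 (U'): U=WRWR F=OWGG R=GGYR B=YRBB L=BBOW
After move 3 (R'): R=GRGY U=WBWY F=ORGR D=OWYG B=YROB
After move 4 (F): F=GORR U=WBWB R=WRYY D=GGYG L=BOOW
After move 5 (F): F=RGRO U=WBWO R=WRBY D=YWYG L=BGOG
After move 6 (R): R=BWYR U=WGWO F=RWRG D=YOYY B=ORBB
Query: B face = ORBB

Answer: O R B B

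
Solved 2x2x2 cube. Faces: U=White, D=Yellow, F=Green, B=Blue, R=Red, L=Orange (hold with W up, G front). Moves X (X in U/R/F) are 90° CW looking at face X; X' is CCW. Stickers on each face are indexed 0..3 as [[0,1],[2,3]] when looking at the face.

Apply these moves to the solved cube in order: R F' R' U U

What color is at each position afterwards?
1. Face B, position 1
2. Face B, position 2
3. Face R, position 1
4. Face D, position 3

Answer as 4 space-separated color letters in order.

After move 1 (R): R=RRRR U=WGWG F=GYGY D=YBYB B=WBWB
After move 2 (F'): F=YYGG U=WGRR R=BRYR D=OOYB L=OGOW
After move 3 (R'): R=RRBY U=WWRW F=YGGR D=OYYG B=BBOB
After move 4 (U): U=RWWW F=RRGR R=BBBY B=OGOB L=YGOW
After move 5 (U): U=WRWW F=BBGR R=OGBY B=YGOB L=RROW
Query 1: B[1] = G
Query 2: B[2] = O
Query 3: R[1] = G
Query 4: D[3] = G

Answer: G O G G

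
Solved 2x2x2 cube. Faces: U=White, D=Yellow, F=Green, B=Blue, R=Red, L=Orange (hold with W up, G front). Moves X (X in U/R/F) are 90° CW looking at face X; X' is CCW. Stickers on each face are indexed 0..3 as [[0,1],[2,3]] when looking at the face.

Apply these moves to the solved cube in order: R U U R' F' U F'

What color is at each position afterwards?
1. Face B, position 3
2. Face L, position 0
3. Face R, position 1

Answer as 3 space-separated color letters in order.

Answer: B W Y

Derivation:
After move 1 (R): R=RRRR U=WGWG F=GYGY D=YBYB B=WBWB
After move 2 (U): U=WWGG F=RRGY R=WBRR B=OOWB L=GYOO
After move 3 (U): U=GWGW F=WBGY R=OORR B=GYWB L=RROO
After move 4 (R'): R=OROR U=GWGG F=WWGW D=YBYY B=BYBB
After move 5 (F'): F=WWWG U=GWOO R=BRYR D=ROYY L=RGOG
After move 6 (U): U=OGOW F=BRWG R=BYYR B=RGBB L=WWOG
After move 7 (F'): F=RGBW U=OGBY R=OYRR D=WGYY L=WWOO
Query 1: B[3] = B
Query 2: L[0] = W
Query 3: R[1] = Y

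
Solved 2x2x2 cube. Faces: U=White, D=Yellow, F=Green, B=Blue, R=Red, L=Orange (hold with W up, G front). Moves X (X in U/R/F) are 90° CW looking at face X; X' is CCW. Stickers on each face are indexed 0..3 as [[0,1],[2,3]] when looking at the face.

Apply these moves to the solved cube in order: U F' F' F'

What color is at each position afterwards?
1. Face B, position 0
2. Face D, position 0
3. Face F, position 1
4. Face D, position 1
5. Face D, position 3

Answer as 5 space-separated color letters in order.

Answer: O R R B Y

Derivation:
After move 1 (U): U=WWWW F=RRGG R=BBRR B=OOBB L=GGOO
After move 2 (F'): F=RGRG U=WWBR R=YBYR D=GOYY L=GWOW
After move 3 (F'): F=GGRR U=WWYY R=OBGR D=WWYY L=GROB
After move 4 (F'): F=GRGR U=WWOG R=WBWR D=RBYY L=GYOY
Query 1: B[0] = O
Query 2: D[0] = R
Query 3: F[1] = R
Query 4: D[1] = B
Query 5: D[3] = Y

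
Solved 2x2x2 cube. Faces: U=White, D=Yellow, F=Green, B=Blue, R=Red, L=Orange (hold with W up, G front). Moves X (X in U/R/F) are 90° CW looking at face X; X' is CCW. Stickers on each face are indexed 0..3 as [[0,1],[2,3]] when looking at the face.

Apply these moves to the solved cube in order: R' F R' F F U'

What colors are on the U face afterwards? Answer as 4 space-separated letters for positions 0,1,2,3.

Answer: Y R W G

Derivation:
After move 1 (R'): R=RRRR U=WBWB F=GWGW D=YGYG B=YBYB
After move 2 (F): F=GGWW U=WBOO R=WRBR D=RRYG L=OYOG
After move 3 (R'): R=RRWB U=WYOY F=GBWO D=RGYW B=GBRB
After move 4 (F): F=WGOB U=WYGY R=ORYB D=WRYW L=OROG
After move 5 (F): F=OWBG U=WYGR R=GRYB D=YOYW L=OWOR
After move 6 (U'): U=YRWG F=OWBG R=OWYB B=GRRB L=GBOR
Query: U face = YRWG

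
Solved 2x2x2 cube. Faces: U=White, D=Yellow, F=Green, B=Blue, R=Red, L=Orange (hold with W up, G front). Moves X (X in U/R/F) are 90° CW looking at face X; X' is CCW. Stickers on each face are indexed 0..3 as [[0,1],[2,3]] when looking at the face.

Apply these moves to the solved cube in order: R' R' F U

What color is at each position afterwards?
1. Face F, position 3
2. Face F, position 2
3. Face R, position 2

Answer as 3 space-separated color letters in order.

After move 1 (R'): R=RRRR U=WBWB F=GWGW D=YGYG B=YBYB
After move 2 (R'): R=RRRR U=WYWY F=GBGB D=YWYW B=GBGB
After move 3 (F): F=GGBB U=WYOO R=WRYR D=RRYW L=OYOW
After move 4 (U): U=OWOY F=WRBB R=GBYR B=OYGB L=GGOW
Query 1: F[3] = B
Query 2: F[2] = B
Query 3: R[2] = Y

Answer: B B Y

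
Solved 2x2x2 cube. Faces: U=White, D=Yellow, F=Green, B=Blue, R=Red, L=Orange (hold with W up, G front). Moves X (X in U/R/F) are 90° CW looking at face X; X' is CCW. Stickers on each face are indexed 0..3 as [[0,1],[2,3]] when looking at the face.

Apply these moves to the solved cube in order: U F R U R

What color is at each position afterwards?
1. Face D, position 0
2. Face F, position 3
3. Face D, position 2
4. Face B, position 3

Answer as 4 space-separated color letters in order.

After move 1 (U): U=WWWW F=RRGG R=BBRR B=OOBB L=GGOO
After move 2 (F): F=GRGR U=WWOG R=WBWR D=RBYY L=GYOY
After move 3 (R): R=WWRB U=WROR F=GBGY D=RBYO B=GOWB
After move 4 (U): U=OWRR F=WWGY R=GORB B=GYWB L=GBOY
After move 5 (R): R=RGBO U=OWRY F=WBGO D=RWYG B=RYWB
Query 1: D[0] = R
Query 2: F[3] = O
Query 3: D[2] = Y
Query 4: B[3] = B

Answer: R O Y B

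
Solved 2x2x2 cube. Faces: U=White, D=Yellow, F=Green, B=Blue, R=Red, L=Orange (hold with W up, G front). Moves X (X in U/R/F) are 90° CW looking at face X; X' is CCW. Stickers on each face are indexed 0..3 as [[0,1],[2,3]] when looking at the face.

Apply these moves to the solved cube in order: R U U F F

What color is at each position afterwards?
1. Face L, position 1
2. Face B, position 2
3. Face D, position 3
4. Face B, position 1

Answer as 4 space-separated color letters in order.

After move 1 (R): R=RRRR U=WGWG F=GYGY D=YBYB B=WBWB
After move 2 (U): U=WWGG F=RRGY R=WBRR B=OOWB L=GYOO
After move 3 (U): U=GWGW F=WBGY R=OORR B=GYWB L=RROO
After move 4 (F): F=GWYB U=GWOR R=GOWR D=ROYB L=RYOB
After move 5 (F): F=YGBW U=GWBY R=OORR D=WGYB L=RROO
Query 1: L[1] = R
Query 2: B[2] = W
Query 3: D[3] = B
Query 4: B[1] = Y

Answer: R W B Y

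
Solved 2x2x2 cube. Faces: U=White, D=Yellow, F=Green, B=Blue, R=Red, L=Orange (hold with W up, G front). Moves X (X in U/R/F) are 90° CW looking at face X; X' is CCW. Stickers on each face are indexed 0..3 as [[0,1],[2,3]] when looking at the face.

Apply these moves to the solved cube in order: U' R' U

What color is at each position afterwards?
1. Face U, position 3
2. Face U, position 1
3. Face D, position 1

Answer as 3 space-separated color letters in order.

After move 1 (U'): U=WWWW F=OOGG R=GGRR B=RRBB L=BBOO
After move 2 (R'): R=GRGR U=WBWR F=OWGW D=YOYG B=YRYB
After move 3 (U): U=WWRB F=GRGW R=YRGR B=BBYB L=OWOO
Query 1: U[3] = B
Query 2: U[1] = W
Query 3: D[1] = O

Answer: B W O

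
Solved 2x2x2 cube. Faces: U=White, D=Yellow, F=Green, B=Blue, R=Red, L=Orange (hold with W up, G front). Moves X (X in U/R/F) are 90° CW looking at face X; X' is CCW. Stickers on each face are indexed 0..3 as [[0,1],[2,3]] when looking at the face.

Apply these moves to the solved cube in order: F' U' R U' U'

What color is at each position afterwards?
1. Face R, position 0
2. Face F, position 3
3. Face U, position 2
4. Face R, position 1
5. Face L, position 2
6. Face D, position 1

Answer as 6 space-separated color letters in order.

After move 1 (F'): F=GGGG U=WWRR R=YRYR D=OOYY L=OWOW
After move 2 (U'): U=WRWR F=OWGG R=GGYR B=YRBB L=BBOW
After move 3 (R): R=YGRG U=WWWG F=OOGY D=OBYY B=RRRB
After move 4 (U'): U=WGWW F=BBGY R=OORG B=YGRB L=RROW
After move 5 (U'): U=GWWW F=RRGY R=BBRG B=OORB L=YGOW
Query 1: R[0] = B
Query 2: F[3] = Y
Query 3: U[2] = W
Query 4: R[1] = B
Query 5: L[2] = O
Query 6: D[1] = B

Answer: B Y W B O B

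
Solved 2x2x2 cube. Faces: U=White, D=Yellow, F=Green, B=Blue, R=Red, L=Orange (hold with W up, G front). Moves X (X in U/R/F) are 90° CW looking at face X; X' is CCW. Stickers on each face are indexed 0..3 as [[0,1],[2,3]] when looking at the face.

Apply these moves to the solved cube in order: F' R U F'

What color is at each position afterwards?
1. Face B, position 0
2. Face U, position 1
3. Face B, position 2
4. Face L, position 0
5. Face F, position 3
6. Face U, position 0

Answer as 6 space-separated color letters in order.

Answer: O W W G G R

Derivation:
After move 1 (F'): F=GGGG U=WWRR R=YRYR D=OOYY L=OWOW
After move 2 (R): R=YYRR U=WGRG F=GOGY D=OBYB B=RBWB
After move 3 (U): U=RWGG F=YYGY R=RBRR B=OWWB L=GOOW
After move 4 (F'): F=YYYG U=RWRR R=BBOR D=OWYB L=GGOG
Query 1: B[0] = O
Query 2: U[1] = W
Query 3: B[2] = W
Query 4: L[0] = G
Query 5: F[3] = G
Query 6: U[0] = R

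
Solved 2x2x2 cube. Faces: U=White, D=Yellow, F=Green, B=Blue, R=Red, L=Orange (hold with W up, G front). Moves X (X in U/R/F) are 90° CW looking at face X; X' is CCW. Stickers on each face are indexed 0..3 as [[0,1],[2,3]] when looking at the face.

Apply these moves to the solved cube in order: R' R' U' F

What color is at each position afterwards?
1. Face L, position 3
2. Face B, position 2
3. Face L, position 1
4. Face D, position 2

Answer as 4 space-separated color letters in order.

After move 1 (R'): R=RRRR U=WBWB F=GWGW D=YGYG B=YBYB
After move 2 (R'): R=RRRR U=WYWY F=GBGB D=YWYW B=GBGB
After move 3 (U'): U=YYWW F=OOGB R=GBRR B=RRGB L=GBOO
After move 4 (F): F=GOBO U=YYOB R=WBWR D=RGYW L=GYOW
Query 1: L[3] = W
Query 2: B[2] = G
Query 3: L[1] = Y
Query 4: D[2] = Y

Answer: W G Y Y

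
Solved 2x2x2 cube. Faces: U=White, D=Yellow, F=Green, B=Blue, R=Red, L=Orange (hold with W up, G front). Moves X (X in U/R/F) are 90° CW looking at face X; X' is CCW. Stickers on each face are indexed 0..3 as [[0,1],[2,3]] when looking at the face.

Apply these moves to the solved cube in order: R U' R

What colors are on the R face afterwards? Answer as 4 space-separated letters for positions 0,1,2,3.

Answer: R G R Y

Derivation:
After move 1 (R): R=RRRR U=WGWG F=GYGY D=YBYB B=WBWB
After move 2 (U'): U=GGWW F=OOGY R=GYRR B=RRWB L=WBOO
After move 3 (R): R=RGRY U=GOWY F=OBGB D=YWYR B=WRGB
Query: R face = RGRY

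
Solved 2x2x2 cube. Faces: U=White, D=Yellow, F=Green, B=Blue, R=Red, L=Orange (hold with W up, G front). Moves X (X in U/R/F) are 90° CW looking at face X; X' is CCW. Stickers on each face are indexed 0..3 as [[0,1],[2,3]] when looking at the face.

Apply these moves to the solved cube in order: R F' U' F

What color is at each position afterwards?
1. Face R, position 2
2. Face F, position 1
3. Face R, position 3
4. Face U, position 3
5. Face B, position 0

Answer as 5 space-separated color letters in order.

Answer: R O R B B

Derivation:
After move 1 (R): R=RRRR U=WGWG F=GYGY D=YBYB B=WBWB
After move 2 (F'): F=YYGG U=WGRR R=BRYR D=OOYB L=OGOW
After move 3 (U'): U=GRWR F=OGGG R=YYYR B=BRWB L=WBOW
After move 4 (F): F=GOGG U=GRWB R=WYRR D=YYYB L=WOOO
Query 1: R[2] = R
Query 2: F[1] = O
Query 3: R[3] = R
Query 4: U[3] = B
Query 5: B[0] = B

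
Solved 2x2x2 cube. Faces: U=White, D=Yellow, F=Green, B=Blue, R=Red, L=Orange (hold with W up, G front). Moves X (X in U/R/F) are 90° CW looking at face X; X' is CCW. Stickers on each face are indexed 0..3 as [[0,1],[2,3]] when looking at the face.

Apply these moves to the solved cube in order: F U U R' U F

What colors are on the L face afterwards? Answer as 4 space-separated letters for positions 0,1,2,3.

Answer: B R O B

Derivation:
After move 1 (F): F=GGGG U=WWOO R=WRWR D=RRYY L=OYOY
After move 2 (U): U=OWOW F=WRGG R=BBWR B=OYBB L=GGOY
After move 3 (U): U=OOWW F=BBGG R=OYWR B=GGBB L=WROY
After move 4 (R'): R=YROW U=OBWG F=BOGW D=RBYG B=YGRB
After move 5 (U): U=WOGB F=YRGW R=YGOW B=WRRB L=BOOY
After move 6 (F): F=GYWR U=WOYO R=GGBW D=OYYG L=BROB
Query: L face = BROB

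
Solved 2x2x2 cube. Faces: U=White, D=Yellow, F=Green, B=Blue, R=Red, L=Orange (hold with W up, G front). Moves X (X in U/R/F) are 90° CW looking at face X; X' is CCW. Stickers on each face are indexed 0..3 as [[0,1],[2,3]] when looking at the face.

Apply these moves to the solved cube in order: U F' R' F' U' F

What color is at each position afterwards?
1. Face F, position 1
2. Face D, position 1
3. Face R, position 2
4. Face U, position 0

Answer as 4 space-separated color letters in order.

After move 1 (U): U=WWWW F=RRGG R=BBRR B=OOBB L=GGOO
After move 2 (F'): F=RGRG U=WWBR R=YBYR D=GOYY L=GWOW
After move 3 (R'): R=BRYY U=WBBO F=RWRR D=GGYG B=YOOB
After move 4 (F'): F=WRRR U=WBBY R=GRGY D=WWYG L=GOOB
After move 5 (U'): U=BYWB F=GORR R=WRGY B=GROB L=YOOB
After move 6 (F): F=RGRO U=BYBO R=WRBY D=GWYG L=YWOW
Query 1: F[1] = G
Query 2: D[1] = W
Query 3: R[2] = B
Query 4: U[0] = B

Answer: G W B B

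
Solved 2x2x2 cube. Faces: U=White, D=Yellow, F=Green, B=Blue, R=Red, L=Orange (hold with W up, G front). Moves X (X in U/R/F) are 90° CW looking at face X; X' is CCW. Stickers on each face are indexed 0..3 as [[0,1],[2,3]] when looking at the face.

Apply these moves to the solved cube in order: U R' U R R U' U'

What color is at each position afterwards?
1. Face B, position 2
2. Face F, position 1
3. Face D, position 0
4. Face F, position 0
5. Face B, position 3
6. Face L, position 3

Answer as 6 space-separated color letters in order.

After move 1 (U): U=WWWW F=RRGG R=BBRR B=OOBB L=GGOO
After move 2 (R'): R=BRBR U=WBWO F=RWGW D=YRYG B=YOYB
After move 3 (U): U=WWOB F=BRGW R=YOBR B=GGYB L=RWOO
After move 4 (R): R=BYRO U=WROW F=BRGG D=YYYG B=BGWB
After move 5 (R): R=RBOY U=WROG F=BYGG D=YWYB B=WGRB
After move 6 (U'): U=RGWO F=RWGG R=BYOY B=RBRB L=WGOO
After move 7 (U'): U=GORW F=WGGG R=RWOY B=BYRB L=RBOO
Query 1: B[2] = R
Query 2: F[1] = G
Query 3: D[0] = Y
Query 4: F[0] = W
Query 5: B[3] = B
Query 6: L[3] = O

Answer: R G Y W B O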